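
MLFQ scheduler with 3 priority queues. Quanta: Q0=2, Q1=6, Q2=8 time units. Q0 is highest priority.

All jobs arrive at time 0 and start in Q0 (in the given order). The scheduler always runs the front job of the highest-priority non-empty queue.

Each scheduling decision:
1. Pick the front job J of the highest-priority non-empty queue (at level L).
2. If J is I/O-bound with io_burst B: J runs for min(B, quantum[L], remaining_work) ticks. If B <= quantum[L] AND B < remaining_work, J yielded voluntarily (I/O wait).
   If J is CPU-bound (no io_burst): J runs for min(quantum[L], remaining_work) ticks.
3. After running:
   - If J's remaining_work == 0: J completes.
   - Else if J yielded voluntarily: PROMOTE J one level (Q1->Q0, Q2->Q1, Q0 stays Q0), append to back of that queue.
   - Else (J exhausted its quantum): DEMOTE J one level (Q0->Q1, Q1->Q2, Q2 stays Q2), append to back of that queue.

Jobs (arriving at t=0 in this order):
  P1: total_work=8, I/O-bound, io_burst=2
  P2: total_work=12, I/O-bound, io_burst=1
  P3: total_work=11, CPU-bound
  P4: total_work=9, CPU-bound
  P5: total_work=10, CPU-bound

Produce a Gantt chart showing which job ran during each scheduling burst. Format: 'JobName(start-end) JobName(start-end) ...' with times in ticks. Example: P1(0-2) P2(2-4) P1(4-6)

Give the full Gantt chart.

t=0-2: P1@Q0 runs 2, rem=6, I/O yield, promote→Q0. Q0=[P2,P3,P4,P5,P1] Q1=[] Q2=[]
t=2-3: P2@Q0 runs 1, rem=11, I/O yield, promote→Q0. Q0=[P3,P4,P5,P1,P2] Q1=[] Q2=[]
t=3-5: P3@Q0 runs 2, rem=9, quantum used, demote→Q1. Q0=[P4,P5,P1,P2] Q1=[P3] Q2=[]
t=5-7: P4@Q0 runs 2, rem=7, quantum used, demote→Q1. Q0=[P5,P1,P2] Q1=[P3,P4] Q2=[]
t=7-9: P5@Q0 runs 2, rem=8, quantum used, demote→Q1. Q0=[P1,P2] Q1=[P3,P4,P5] Q2=[]
t=9-11: P1@Q0 runs 2, rem=4, I/O yield, promote→Q0. Q0=[P2,P1] Q1=[P3,P4,P5] Q2=[]
t=11-12: P2@Q0 runs 1, rem=10, I/O yield, promote→Q0. Q0=[P1,P2] Q1=[P3,P4,P5] Q2=[]
t=12-14: P1@Q0 runs 2, rem=2, I/O yield, promote→Q0. Q0=[P2,P1] Q1=[P3,P4,P5] Q2=[]
t=14-15: P2@Q0 runs 1, rem=9, I/O yield, promote→Q0. Q0=[P1,P2] Q1=[P3,P4,P5] Q2=[]
t=15-17: P1@Q0 runs 2, rem=0, completes. Q0=[P2] Q1=[P3,P4,P5] Q2=[]
t=17-18: P2@Q0 runs 1, rem=8, I/O yield, promote→Q0. Q0=[P2] Q1=[P3,P4,P5] Q2=[]
t=18-19: P2@Q0 runs 1, rem=7, I/O yield, promote→Q0. Q0=[P2] Q1=[P3,P4,P5] Q2=[]
t=19-20: P2@Q0 runs 1, rem=6, I/O yield, promote→Q0. Q0=[P2] Q1=[P3,P4,P5] Q2=[]
t=20-21: P2@Q0 runs 1, rem=5, I/O yield, promote→Q0. Q0=[P2] Q1=[P3,P4,P5] Q2=[]
t=21-22: P2@Q0 runs 1, rem=4, I/O yield, promote→Q0. Q0=[P2] Q1=[P3,P4,P5] Q2=[]
t=22-23: P2@Q0 runs 1, rem=3, I/O yield, promote→Q0. Q0=[P2] Q1=[P3,P4,P5] Q2=[]
t=23-24: P2@Q0 runs 1, rem=2, I/O yield, promote→Q0. Q0=[P2] Q1=[P3,P4,P5] Q2=[]
t=24-25: P2@Q0 runs 1, rem=1, I/O yield, promote→Q0. Q0=[P2] Q1=[P3,P4,P5] Q2=[]
t=25-26: P2@Q0 runs 1, rem=0, completes. Q0=[] Q1=[P3,P4,P5] Q2=[]
t=26-32: P3@Q1 runs 6, rem=3, quantum used, demote→Q2. Q0=[] Q1=[P4,P5] Q2=[P3]
t=32-38: P4@Q1 runs 6, rem=1, quantum used, demote→Q2. Q0=[] Q1=[P5] Q2=[P3,P4]
t=38-44: P5@Q1 runs 6, rem=2, quantum used, demote→Q2. Q0=[] Q1=[] Q2=[P3,P4,P5]
t=44-47: P3@Q2 runs 3, rem=0, completes. Q0=[] Q1=[] Q2=[P4,P5]
t=47-48: P4@Q2 runs 1, rem=0, completes. Q0=[] Q1=[] Q2=[P5]
t=48-50: P5@Q2 runs 2, rem=0, completes. Q0=[] Q1=[] Q2=[]

Answer: P1(0-2) P2(2-3) P3(3-5) P4(5-7) P5(7-9) P1(9-11) P2(11-12) P1(12-14) P2(14-15) P1(15-17) P2(17-18) P2(18-19) P2(19-20) P2(20-21) P2(21-22) P2(22-23) P2(23-24) P2(24-25) P2(25-26) P3(26-32) P4(32-38) P5(38-44) P3(44-47) P4(47-48) P5(48-50)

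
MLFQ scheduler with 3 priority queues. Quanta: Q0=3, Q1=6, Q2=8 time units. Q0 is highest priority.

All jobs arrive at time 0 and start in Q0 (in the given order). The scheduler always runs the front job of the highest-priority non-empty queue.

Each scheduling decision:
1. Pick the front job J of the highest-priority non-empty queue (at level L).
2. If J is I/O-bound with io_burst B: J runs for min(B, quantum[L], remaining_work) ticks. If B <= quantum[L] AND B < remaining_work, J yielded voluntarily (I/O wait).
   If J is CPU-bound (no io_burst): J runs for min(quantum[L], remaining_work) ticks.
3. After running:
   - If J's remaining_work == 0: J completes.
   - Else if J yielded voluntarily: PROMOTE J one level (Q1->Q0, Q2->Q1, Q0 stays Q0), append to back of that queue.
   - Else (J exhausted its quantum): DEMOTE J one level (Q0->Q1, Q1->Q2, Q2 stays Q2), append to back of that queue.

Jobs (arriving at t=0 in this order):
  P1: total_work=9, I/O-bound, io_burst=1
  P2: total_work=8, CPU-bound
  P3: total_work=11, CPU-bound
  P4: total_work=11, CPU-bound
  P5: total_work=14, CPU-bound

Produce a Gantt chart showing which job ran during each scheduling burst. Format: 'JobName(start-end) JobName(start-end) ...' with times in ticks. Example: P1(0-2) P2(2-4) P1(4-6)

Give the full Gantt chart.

Answer: P1(0-1) P2(1-4) P3(4-7) P4(7-10) P5(10-13) P1(13-14) P1(14-15) P1(15-16) P1(16-17) P1(17-18) P1(18-19) P1(19-20) P1(20-21) P2(21-26) P3(26-32) P4(32-38) P5(38-44) P3(44-46) P4(46-48) P5(48-53)

Derivation:
t=0-1: P1@Q0 runs 1, rem=8, I/O yield, promote→Q0. Q0=[P2,P3,P4,P5,P1] Q1=[] Q2=[]
t=1-4: P2@Q0 runs 3, rem=5, quantum used, demote→Q1. Q0=[P3,P4,P5,P1] Q1=[P2] Q2=[]
t=4-7: P3@Q0 runs 3, rem=8, quantum used, demote→Q1. Q0=[P4,P5,P1] Q1=[P2,P3] Q2=[]
t=7-10: P4@Q0 runs 3, rem=8, quantum used, demote→Q1. Q0=[P5,P1] Q1=[P2,P3,P4] Q2=[]
t=10-13: P5@Q0 runs 3, rem=11, quantum used, demote→Q1. Q0=[P1] Q1=[P2,P3,P4,P5] Q2=[]
t=13-14: P1@Q0 runs 1, rem=7, I/O yield, promote→Q0. Q0=[P1] Q1=[P2,P3,P4,P5] Q2=[]
t=14-15: P1@Q0 runs 1, rem=6, I/O yield, promote→Q0. Q0=[P1] Q1=[P2,P3,P4,P5] Q2=[]
t=15-16: P1@Q0 runs 1, rem=5, I/O yield, promote→Q0. Q0=[P1] Q1=[P2,P3,P4,P5] Q2=[]
t=16-17: P1@Q0 runs 1, rem=4, I/O yield, promote→Q0. Q0=[P1] Q1=[P2,P3,P4,P5] Q2=[]
t=17-18: P1@Q0 runs 1, rem=3, I/O yield, promote→Q0. Q0=[P1] Q1=[P2,P3,P4,P5] Q2=[]
t=18-19: P1@Q0 runs 1, rem=2, I/O yield, promote→Q0. Q0=[P1] Q1=[P2,P3,P4,P5] Q2=[]
t=19-20: P1@Q0 runs 1, rem=1, I/O yield, promote→Q0. Q0=[P1] Q1=[P2,P3,P4,P5] Q2=[]
t=20-21: P1@Q0 runs 1, rem=0, completes. Q0=[] Q1=[P2,P3,P4,P5] Q2=[]
t=21-26: P2@Q1 runs 5, rem=0, completes. Q0=[] Q1=[P3,P4,P5] Q2=[]
t=26-32: P3@Q1 runs 6, rem=2, quantum used, demote→Q2. Q0=[] Q1=[P4,P5] Q2=[P3]
t=32-38: P4@Q1 runs 6, rem=2, quantum used, demote→Q2. Q0=[] Q1=[P5] Q2=[P3,P4]
t=38-44: P5@Q1 runs 6, rem=5, quantum used, demote→Q2. Q0=[] Q1=[] Q2=[P3,P4,P5]
t=44-46: P3@Q2 runs 2, rem=0, completes. Q0=[] Q1=[] Q2=[P4,P5]
t=46-48: P4@Q2 runs 2, rem=0, completes. Q0=[] Q1=[] Q2=[P5]
t=48-53: P5@Q2 runs 5, rem=0, completes. Q0=[] Q1=[] Q2=[]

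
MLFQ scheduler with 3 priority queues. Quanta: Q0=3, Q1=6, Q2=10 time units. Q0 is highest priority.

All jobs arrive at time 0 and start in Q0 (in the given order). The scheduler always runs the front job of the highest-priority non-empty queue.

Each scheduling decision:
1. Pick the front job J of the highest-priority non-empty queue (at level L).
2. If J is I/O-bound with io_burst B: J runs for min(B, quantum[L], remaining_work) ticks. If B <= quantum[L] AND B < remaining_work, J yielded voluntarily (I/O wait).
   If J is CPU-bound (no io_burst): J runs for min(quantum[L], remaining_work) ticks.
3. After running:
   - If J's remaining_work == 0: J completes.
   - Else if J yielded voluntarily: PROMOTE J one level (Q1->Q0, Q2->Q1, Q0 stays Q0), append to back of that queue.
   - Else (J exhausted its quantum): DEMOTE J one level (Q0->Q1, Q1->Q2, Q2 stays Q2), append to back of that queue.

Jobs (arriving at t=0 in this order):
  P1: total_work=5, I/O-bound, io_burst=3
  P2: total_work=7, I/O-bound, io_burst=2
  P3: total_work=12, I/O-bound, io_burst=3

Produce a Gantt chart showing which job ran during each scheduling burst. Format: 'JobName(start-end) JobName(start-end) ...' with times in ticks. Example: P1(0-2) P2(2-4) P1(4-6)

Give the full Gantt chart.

Answer: P1(0-3) P2(3-5) P3(5-8) P1(8-10) P2(10-12) P3(12-15) P2(15-17) P3(17-20) P2(20-21) P3(21-24)

Derivation:
t=0-3: P1@Q0 runs 3, rem=2, I/O yield, promote→Q0. Q0=[P2,P3,P1] Q1=[] Q2=[]
t=3-5: P2@Q0 runs 2, rem=5, I/O yield, promote→Q0. Q0=[P3,P1,P2] Q1=[] Q2=[]
t=5-8: P3@Q0 runs 3, rem=9, I/O yield, promote→Q0. Q0=[P1,P2,P3] Q1=[] Q2=[]
t=8-10: P1@Q0 runs 2, rem=0, completes. Q0=[P2,P3] Q1=[] Q2=[]
t=10-12: P2@Q0 runs 2, rem=3, I/O yield, promote→Q0. Q0=[P3,P2] Q1=[] Q2=[]
t=12-15: P3@Q0 runs 3, rem=6, I/O yield, promote→Q0. Q0=[P2,P3] Q1=[] Q2=[]
t=15-17: P2@Q0 runs 2, rem=1, I/O yield, promote→Q0. Q0=[P3,P2] Q1=[] Q2=[]
t=17-20: P3@Q0 runs 3, rem=3, I/O yield, promote→Q0. Q0=[P2,P3] Q1=[] Q2=[]
t=20-21: P2@Q0 runs 1, rem=0, completes. Q0=[P3] Q1=[] Q2=[]
t=21-24: P3@Q0 runs 3, rem=0, completes. Q0=[] Q1=[] Q2=[]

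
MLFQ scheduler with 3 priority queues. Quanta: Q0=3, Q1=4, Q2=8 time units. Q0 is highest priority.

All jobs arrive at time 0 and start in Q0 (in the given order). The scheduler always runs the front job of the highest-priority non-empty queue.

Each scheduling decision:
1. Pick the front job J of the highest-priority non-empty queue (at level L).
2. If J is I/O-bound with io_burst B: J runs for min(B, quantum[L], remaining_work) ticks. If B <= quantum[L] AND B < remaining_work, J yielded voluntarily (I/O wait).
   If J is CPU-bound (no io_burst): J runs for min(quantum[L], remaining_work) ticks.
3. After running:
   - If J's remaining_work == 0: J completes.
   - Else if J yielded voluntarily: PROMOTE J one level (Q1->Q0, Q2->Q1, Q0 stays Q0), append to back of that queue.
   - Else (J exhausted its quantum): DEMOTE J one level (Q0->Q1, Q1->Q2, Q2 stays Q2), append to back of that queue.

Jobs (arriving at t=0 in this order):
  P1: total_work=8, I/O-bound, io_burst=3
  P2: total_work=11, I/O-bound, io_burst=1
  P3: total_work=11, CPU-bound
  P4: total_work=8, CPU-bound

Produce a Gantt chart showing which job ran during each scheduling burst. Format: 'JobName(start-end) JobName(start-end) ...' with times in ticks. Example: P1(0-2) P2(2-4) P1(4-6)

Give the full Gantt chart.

t=0-3: P1@Q0 runs 3, rem=5, I/O yield, promote→Q0. Q0=[P2,P3,P4,P1] Q1=[] Q2=[]
t=3-4: P2@Q0 runs 1, rem=10, I/O yield, promote→Q0. Q0=[P3,P4,P1,P2] Q1=[] Q2=[]
t=4-7: P3@Q0 runs 3, rem=8, quantum used, demote→Q1. Q0=[P4,P1,P2] Q1=[P3] Q2=[]
t=7-10: P4@Q0 runs 3, rem=5, quantum used, demote→Q1. Q0=[P1,P2] Q1=[P3,P4] Q2=[]
t=10-13: P1@Q0 runs 3, rem=2, I/O yield, promote→Q0. Q0=[P2,P1] Q1=[P3,P4] Q2=[]
t=13-14: P2@Q0 runs 1, rem=9, I/O yield, promote→Q0. Q0=[P1,P2] Q1=[P3,P4] Q2=[]
t=14-16: P1@Q0 runs 2, rem=0, completes. Q0=[P2] Q1=[P3,P4] Q2=[]
t=16-17: P2@Q0 runs 1, rem=8, I/O yield, promote→Q0. Q0=[P2] Q1=[P3,P4] Q2=[]
t=17-18: P2@Q0 runs 1, rem=7, I/O yield, promote→Q0. Q0=[P2] Q1=[P3,P4] Q2=[]
t=18-19: P2@Q0 runs 1, rem=6, I/O yield, promote→Q0. Q0=[P2] Q1=[P3,P4] Q2=[]
t=19-20: P2@Q0 runs 1, rem=5, I/O yield, promote→Q0. Q0=[P2] Q1=[P3,P4] Q2=[]
t=20-21: P2@Q0 runs 1, rem=4, I/O yield, promote→Q0. Q0=[P2] Q1=[P3,P4] Q2=[]
t=21-22: P2@Q0 runs 1, rem=3, I/O yield, promote→Q0. Q0=[P2] Q1=[P3,P4] Q2=[]
t=22-23: P2@Q0 runs 1, rem=2, I/O yield, promote→Q0. Q0=[P2] Q1=[P3,P4] Q2=[]
t=23-24: P2@Q0 runs 1, rem=1, I/O yield, promote→Q0. Q0=[P2] Q1=[P3,P4] Q2=[]
t=24-25: P2@Q0 runs 1, rem=0, completes. Q0=[] Q1=[P3,P4] Q2=[]
t=25-29: P3@Q1 runs 4, rem=4, quantum used, demote→Q2. Q0=[] Q1=[P4] Q2=[P3]
t=29-33: P4@Q1 runs 4, rem=1, quantum used, demote→Q2. Q0=[] Q1=[] Q2=[P3,P4]
t=33-37: P3@Q2 runs 4, rem=0, completes. Q0=[] Q1=[] Q2=[P4]
t=37-38: P4@Q2 runs 1, rem=0, completes. Q0=[] Q1=[] Q2=[]

Answer: P1(0-3) P2(3-4) P3(4-7) P4(7-10) P1(10-13) P2(13-14) P1(14-16) P2(16-17) P2(17-18) P2(18-19) P2(19-20) P2(20-21) P2(21-22) P2(22-23) P2(23-24) P2(24-25) P3(25-29) P4(29-33) P3(33-37) P4(37-38)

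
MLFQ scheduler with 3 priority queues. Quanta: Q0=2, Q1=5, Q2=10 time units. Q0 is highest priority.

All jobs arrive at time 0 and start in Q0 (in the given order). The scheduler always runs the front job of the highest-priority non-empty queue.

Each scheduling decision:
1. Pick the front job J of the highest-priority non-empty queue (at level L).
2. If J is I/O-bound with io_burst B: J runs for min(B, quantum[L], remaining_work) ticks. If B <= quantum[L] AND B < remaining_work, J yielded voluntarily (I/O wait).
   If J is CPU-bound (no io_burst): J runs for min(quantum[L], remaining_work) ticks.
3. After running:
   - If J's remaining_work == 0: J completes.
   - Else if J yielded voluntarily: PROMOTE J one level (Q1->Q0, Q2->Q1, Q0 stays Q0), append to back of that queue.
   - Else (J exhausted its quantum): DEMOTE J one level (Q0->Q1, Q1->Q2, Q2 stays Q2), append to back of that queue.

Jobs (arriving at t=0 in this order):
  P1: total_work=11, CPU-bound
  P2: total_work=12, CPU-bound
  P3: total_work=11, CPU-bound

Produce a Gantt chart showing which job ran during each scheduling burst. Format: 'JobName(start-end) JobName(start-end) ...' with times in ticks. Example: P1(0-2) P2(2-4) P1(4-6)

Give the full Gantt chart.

t=0-2: P1@Q0 runs 2, rem=9, quantum used, demote→Q1. Q0=[P2,P3] Q1=[P1] Q2=[]
t=2-4: P2@Q0 runs 2, rem=10, quantum used, demote→Q1. Q0=[P3] Q1=[P1,P2] Q2=[]
t=4-6: P3@Q0 runs 2, rem=9, quantum used, demote→Q1. Q0=[] Q1=[P1,P2,P3] Q2=[]
t=6-11: P1@Q1 runs 5, rem=4, quantum used, demote→Q2. Q0=[] Q1=[P2,P3] Q2=[P1]
t=11-16: P2@Q1 runs 5, rem=5, quantum used, demote→Q2. Q0=[] Q1=[P3] Q2=[P1,P2]
t=16-21: P3@Q1 runs 5, rem=4, quantum used, demote→Q2. Q0=[] Q1=[] Q2=[P1,P2,P3]
t=21-25: P1@Q2 runs 4, rem=0, completes. Q0=[] Q1=[] Q2=[P2,P3]
t=25-30: P2@Q2 runs 5, rem=0, completes. Q0=[] Q1=[] Q2=[P3]
t=30-34: P3@Q2 runs 4, rem=0, completes. Q0=[] Q1=[] Q2=[]

Answer: P1(0-2) P2(2-4) P3(4-6) P1(6-11) P2(11-16) P3(16-21) P1(21-25) P2(25-30) P3(30-34)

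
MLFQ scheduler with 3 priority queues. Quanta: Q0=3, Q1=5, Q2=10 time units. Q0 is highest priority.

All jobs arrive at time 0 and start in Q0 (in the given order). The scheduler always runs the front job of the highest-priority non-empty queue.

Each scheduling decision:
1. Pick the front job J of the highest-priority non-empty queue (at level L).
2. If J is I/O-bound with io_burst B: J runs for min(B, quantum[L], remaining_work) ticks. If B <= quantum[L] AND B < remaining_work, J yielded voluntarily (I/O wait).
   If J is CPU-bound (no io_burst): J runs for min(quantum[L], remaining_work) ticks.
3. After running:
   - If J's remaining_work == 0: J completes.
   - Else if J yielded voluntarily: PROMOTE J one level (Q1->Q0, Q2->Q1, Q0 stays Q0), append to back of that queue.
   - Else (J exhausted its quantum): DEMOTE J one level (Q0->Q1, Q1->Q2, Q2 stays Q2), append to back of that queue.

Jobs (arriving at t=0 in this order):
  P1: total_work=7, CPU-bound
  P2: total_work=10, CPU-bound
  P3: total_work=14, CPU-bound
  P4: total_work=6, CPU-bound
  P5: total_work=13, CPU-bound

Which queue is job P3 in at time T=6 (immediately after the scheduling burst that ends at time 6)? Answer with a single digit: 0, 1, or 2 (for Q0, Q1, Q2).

Answer: 0

Derivation:
t=0-3: P1@Q0 runs 3, rem=4, quantum used, demote→Q1. Q0=[P2,P3,P4,P5] Q1=[P1] Q2=[]
t=3-6: P2@Q0 runs 3, rem=7, quantum used, demote→Q1. Q0=[P3,P4,P5] Q1=[P1,P2] Q2=[]
t=6-9: P3@Q0 runs 3, rem=11, quantum used, demote→Q1. Q0=[P4,P5] Q1=[P1,P2,P3] Q2=[]
t=9-12: P4@Q0 runs 3, rem=3, quantum used, demote→Q1. Q0=[P5] Q1=[P1,P2,P3,P4] Q2=[]
t=12-15: P5@Q0 runs 3, rem=10, quantum used, demote→Q1. Q0=[] Q1=[P1,P2,P3,P4,P5] Q2=[]
t=15-19: P1@Q1 runs 4, rem=0, completes. Q0=[] Q1=[P2,P3,P4,P5] Q2=[]
t=19-24: P2@Q1 runs 5, rem=2, quantum used, demote→Q2. Q0=[] Q1=[P3,P4,P5] Q2=[P2]
t=24-29: P3@Q1 runs 5, rem=6, quantum used, demote→Q2. Q0=[] Q1=[P4,P5] Q2=[P2,P3]
t=29-32: P4@Q1 runs 3, rem=0, completes. Q0=[] Q1=[P5] Q2=[P2,P3]
t=32-37: P5@Q1 runs 5, rem=5, quantum used, demote→Q2. Q0=[] Q1=[] Q2=[P2,P3,P5]
t=37-39: P2@Q2 runs 2, rem=0, completes. Q0=[] Q1=[] Q2=[P3,P5]
t=39-45: P3@Q2 runs 6, rem=0, completes. Q0=[] Q1=[] Q2=[P5]
t=45-50: P5@Q2 runs 5, rem=0, completes. Q0=[] Q1=[] Q2=[]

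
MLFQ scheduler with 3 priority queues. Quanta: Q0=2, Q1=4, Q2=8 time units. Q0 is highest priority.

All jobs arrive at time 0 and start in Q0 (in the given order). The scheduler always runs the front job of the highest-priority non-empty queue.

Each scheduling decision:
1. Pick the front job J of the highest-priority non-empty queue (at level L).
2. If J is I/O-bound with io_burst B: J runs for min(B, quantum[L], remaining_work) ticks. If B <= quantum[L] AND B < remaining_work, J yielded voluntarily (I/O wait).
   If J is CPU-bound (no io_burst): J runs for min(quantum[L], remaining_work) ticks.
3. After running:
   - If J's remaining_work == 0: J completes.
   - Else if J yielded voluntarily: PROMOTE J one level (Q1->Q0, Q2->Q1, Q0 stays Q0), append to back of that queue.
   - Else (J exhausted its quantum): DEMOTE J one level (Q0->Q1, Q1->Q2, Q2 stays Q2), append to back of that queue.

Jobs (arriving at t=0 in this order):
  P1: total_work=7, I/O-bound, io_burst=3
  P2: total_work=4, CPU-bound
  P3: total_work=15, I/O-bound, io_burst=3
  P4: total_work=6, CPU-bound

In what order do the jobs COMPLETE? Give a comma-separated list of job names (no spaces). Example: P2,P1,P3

t=0-2: P1@Q0 runs 2, rem=5, quantum used, demote→Q1. Q0=[P2,P3,P4] Q1=[P1] Q2=[]
t=2-4: P2@Q0 runs 2, rem=2, quantum used, demote→Q1. Q0=[P3,P4] Q1=[P1,P2] Q2=[]
t=4-6: P3@Q0 runs 2, rem=13, quantum used, demote→Q1. Q0=[P4] Q1=[P1,P2,P3] Q2=[]
t=6-8: P4@Q0 runs 2, rem=4, quantum used, demote→Q1. Q0=[] Q1=[P1,P2,P3,P4] Q2=[]
t=8-11: P1@Q1 runs 3, rem=2, I/O yield, promote→Q0. Q0=[P1] Q1=[P2,P3,P4] Q2=[]
t=11-13: P1@Q0 runs 2, rem=0, completes. Q0=[] Q1=[P2,P3,P4] Q2=[]
t=13-15: P2@Q1 runs 2, rem=0, completes. Q0=[] Q1=[P3,P4] Q2=[]
t=15-18: P3@Q1 runs 3, rem=10, I/O yield, promote→Q0. Q0=[P3] Q1=[P4] Q2=[]
t=18-20: P3@Q0 runs 2, rem=8, quantum used, demote→Q1. Q0=[] Q1=[P4,P3] Q2=[]
t=20-24: P4@Q1 runs 4, rem=0, completes. Q0=[] Q1=[P3] Q2=[]
t=24-27: P3@Q1 runs 3, rem=5, I/O yield, promote→Q0. Q0=[P3] Q1=[] Q2=[]
t=27-29: P3@Q0 runs 2, rem=3, quantum used, demote→Q1. Q0=[] Q1=[P3] Q2=[]
t=29-32: P3@Q1 runs 3, rem=0, completes. Q0=[] Q1=[] Q2=[]

Answer: P1,P2,P4,P3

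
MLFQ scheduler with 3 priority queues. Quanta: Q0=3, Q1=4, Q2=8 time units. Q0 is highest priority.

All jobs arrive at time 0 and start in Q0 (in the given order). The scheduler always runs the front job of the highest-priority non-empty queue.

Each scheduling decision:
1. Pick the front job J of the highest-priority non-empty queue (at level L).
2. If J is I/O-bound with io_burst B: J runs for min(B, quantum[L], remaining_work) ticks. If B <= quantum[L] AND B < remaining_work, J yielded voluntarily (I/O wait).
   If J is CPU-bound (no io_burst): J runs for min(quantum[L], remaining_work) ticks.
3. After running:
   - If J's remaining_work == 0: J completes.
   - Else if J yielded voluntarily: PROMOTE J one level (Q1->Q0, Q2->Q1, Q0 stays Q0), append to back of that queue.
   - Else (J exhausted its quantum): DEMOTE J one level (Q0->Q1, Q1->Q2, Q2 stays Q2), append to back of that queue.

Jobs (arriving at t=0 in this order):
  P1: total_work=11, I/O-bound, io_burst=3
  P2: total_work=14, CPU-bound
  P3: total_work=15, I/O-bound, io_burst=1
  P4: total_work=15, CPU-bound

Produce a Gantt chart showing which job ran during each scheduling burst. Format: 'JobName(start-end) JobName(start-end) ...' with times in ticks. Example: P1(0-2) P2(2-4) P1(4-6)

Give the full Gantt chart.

Answer: P1(0-3) P2(3-6) P3(6-7) P4(7-10) P1(10-13) P3(13-14) P1(14-17) P3(17-18) P1(18-20) P3(20-21) P3(21-22) P3(22-23) P3(23-24) P3(24-25) P3(25-26) P3(26-27) P3(27-28) P3(28-29) P3(29-30) P3(30-31) P3(31-32) P2(32-36) P4(36-40) P2(40-47) P4(47-55)

Derivation:
t=0-3: P1@Q0 runs 3, rem=8, I/O yield, promote→Q0. Q0=[P2,P3,P4,P1] Q1=[] Q2=[]
t=3-6: P2@Q0 runs 3, rem=11, quantum used, demote→Q1. Q0=[P3,P4,P1] Q1=[P2] Q2=[]
t=6-7: P3@Q0 runs 1, rem=14, I/O yield, promote→Q0. Q0=[P4,P1,P3] Q1=[P2] Q2=[]
t=7-10: P4@Q0 runs 3, rem=12, quantum used, demote→Q1. Q0=[P1,P3] Q1=[P2,P4] Q2=[]
t=10-13: P1@Q0 runs 3, rem=5, I/O yield, promote→Q0. Q0=[P3,P1] Q1=[P2,P4] Q2=[]
t=13-14: P3@Q0 runs 1, rem=13, I/O yield, promote→Q0. Q0=[P1,P3] Q1=[P2,P4] Q2=[]
t=14-17: P1@Q0 runs 3, rem=2, I/O yield, promote→Q0. Q0=[P3,P1] Q1=[P2,P4] Q2=[]
t=17-18: P3@Q0 runs 1, rem=12, I/O yield, promote→Q0. Q0=[P1,P3] Q1=[P2,P4] Q2=[]
t=18-20: P1@Q0 runs 2, rem=0, completes. Q0=[P3] Q1=[P2,P4] Q2=[]
t=20-21: P3@Q0 runs 1, rem=11, I/O yield, promote→Q0. Q0=[P3] Q1=[P2,P4] Q2=[]
t=21-22: P3@Q0 runs 1, rem=10, I/O yield, promote→Q0. Q0=[P3] Q1=[P2,P4] Q2=[]
t=22-23: P3@Q0 runs 1, rem=9, I/O yield, promote→Q0. Q0=[P3] Q1=[P2,P4] Q2=[]
t=23-24: P3@Q0 runs 1, rem=8, I/O yield, promote→Q0. Q0=[P3] Q1=[P2,P4] Q2=[]
t=24-25: P3@Q0 runs 1, rem=7, I/O yield, promote→Q0. Q0=[P3] Q1=[P2,P4] Q2=[]
t=25-26: P3@Q0 runs 1, rem=6, I/O yield, promote→Q0. Q0=[P3] Q1=[P2,P4] Q2=[]
t=26-27: P3@Q0 runs 1, rem=5, I/O yield, promote→Q0. Q0=[P3] Q1=[P2,P4] Q2=[]
t=27-28: P3@Q0 runs 1, rem=4, I/O yield, promote→Q0. Q0=[P3] Q1=[P2,P4] Q2=[]
t=28-29: P3@Q0 runs 1, rem=3, I/O yield, promote→Q0. Q0=[P3] Q1=[P2,P4] Q2=[]
t=29-30: P3@Q0 runs 1, rem=2, I/O yield, promote→Q0. Q0=[P3] Q1=[P2,P4] Q2=[]
t=30-31: P3@Q0 runs 1, rem=1, I/O yield, promote→Q0. Q0=[P3] Q1=[P2,P4] Q2=[]
t=31-32: P3@Q0 runs 1, rem=0, completes. Q0=[] Q1=[P2,P4] Q2=[]
t=32-36: P2@Q1 runs 4, rem=7, quantum used, demote→Q2. Q0=[] Q1=[P4] Q2=[P2]
t=36-40: P4@Q1 runs 4, rem=8, quantum used, demote→Q2. Q0=[] Q1=[] Q2=[P2,P4]
t=40-47: P2@Q2 runs 7, rem=0, completes. Q0=[] Q1=[] Q2=[P4]
t=47-55: P4@Q2 runs 8, rem=0, completes. Q0=[] Q1=[] Q2=[]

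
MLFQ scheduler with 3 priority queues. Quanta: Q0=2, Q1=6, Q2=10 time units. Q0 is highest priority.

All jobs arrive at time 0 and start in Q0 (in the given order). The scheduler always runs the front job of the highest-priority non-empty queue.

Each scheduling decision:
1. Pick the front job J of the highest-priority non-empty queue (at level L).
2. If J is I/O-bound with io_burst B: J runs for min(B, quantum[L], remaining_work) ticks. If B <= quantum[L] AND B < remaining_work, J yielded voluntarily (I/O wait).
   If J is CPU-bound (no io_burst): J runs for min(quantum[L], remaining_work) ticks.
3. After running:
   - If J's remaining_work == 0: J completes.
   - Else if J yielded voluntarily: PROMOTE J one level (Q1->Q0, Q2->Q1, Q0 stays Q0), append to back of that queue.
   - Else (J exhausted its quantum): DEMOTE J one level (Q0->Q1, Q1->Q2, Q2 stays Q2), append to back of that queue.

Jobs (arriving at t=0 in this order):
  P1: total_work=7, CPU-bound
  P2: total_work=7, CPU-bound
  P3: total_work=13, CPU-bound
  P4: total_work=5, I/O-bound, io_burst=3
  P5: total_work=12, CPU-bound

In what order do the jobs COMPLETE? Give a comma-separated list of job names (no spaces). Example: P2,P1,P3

Answer: P1,P2,P4,P3,P5

Derivation:
t=0-2: P1@Q0 runs 2, rem=5, quantum used, demote→Q1. Q0=[P2,P3,P4,P5] Q1=[P1] Q2=[]
t=2-4: P2@Q0 runs 2, rem=5, quantum used, demote→Q1. Q0=[P3,P4,P5] Q1=[P1,P2] Q2=[]
t=4-6: P3@Q0 runs 2, rem=11, quantum used, demote→Q1. Q0=[P4,P5] Q1=[P1,P2,P3] Q2=[]
t=6-8: P4@Q0 runs 2, rem=3, quantum used, demote→Q1. Q0=[P5] Q1=[P1,P2,P3,P4] Q2=[]
t=8-10: P5@Q0 runs 2, rem=10, quantum used, demote→Q1. Q0=[] Q1=[P1,P2,P3,P4,P5] Q2=[]
t=10-15: P1@Q1 runs 5, rem=0, completes. Q0=[] Q1=[P2,P3,P4,P5] Q2=[]
t=15-20: P2@Q1 runs 5, rem=0, completes. Q0=[] Q1=[P3,P4,P5] Q2=[]
t=20-26: P3@Q1 runs 6, rem=5, quantum used, demote→Q2. Q0=[] Q1=[P4,P5] Q2=[P3]
t=26-29: P4@Q1 runs 3, rem=0, completes. Q0=[] Q1=[P5] Q2=[P3]
t=29-35: P5@Q1 runs 6, rem=4, quantum used, demote→Q2. Q0=[] Q1=[] Q2=[P3,P5]
t=35-40: P3@Q2 runs 5, rem=0, completes. Q0=[] Q1=[] Q2=[P5]
t=40-44: P5@Q2 runs 4, rem=0, completes. Q0=[] Q1=[] Q2=[]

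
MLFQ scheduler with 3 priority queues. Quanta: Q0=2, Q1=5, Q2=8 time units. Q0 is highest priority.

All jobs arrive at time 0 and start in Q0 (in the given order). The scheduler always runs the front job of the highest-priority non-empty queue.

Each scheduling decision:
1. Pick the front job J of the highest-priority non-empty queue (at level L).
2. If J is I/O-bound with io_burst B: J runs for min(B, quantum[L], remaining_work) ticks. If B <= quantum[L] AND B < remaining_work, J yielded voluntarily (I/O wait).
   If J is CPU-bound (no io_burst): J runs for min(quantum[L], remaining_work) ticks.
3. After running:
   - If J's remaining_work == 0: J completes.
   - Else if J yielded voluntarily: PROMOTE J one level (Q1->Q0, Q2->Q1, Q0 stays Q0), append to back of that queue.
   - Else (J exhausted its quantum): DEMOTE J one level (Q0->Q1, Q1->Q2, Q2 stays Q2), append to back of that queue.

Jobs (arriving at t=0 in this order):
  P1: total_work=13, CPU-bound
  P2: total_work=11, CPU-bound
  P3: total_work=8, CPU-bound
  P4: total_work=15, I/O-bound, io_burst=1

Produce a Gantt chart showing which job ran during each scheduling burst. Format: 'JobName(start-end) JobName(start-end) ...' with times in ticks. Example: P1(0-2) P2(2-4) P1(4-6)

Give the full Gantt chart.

Answer: P1(0-2) P2(2-4) P3(4-6) P4(6-7) P4(7-8) P4(8-9) P4(9-10) P4(10-11) P4(11-12) P4(12-13) P4(13-14) P4(14-15) P4(15-16) P4(16-17) P4(17-18) P4(18-19) P4(19-20) P4(20-21) P1(21-26) P2(26-31) P3(31-36) P1(36-42) P2(42-46) P3(46-47)

Derivation:
t=0-2: P1@Q0 runs 2, rem=11, quantum used, demote→Q1. Q0=[P2,P3,P4] Q1=[P1] Q2=[]
t=2-4: P2@Q0 runs 2, rem=9, quantum used, demote→Q1. Q0=[P3,P4] Q1=[P1,P2] Q2=[]
t=4-6: P3@Q0 runs 2, rem=6, quantum used, demote→Q1. Q0=[P4] Q1=[P1,P2,P3] Q2=[]
t=6-7: P4@Q0 runs 1, rem=14, I/O yield, promote→Q0. Q0=[P4] Q1=[P1,P2,P3] Q2=[]
t=7-8: P4@Q0 runs 1, rem=13, I/O yield, promote→Q0. Q0=[P4] Q1=[P1,P2,P3] Q2=[]
t=8-9: P4@Q0 runs 1, rem=12, I/O yield, promote→Q0. Q0=[P4] Q1=[P1,P2,P3] Q2=[]
t=9-10: P4@Q0 runs 1, rem=11, I/O yield, promote→Q0. Q0=[P4] Q1=[P1,P2,P3] Q2=[]
t=10-11: P4@Q0 runs 1, rem=10, I/O yield, promote→Q0. Q0=[P4] Q1=[P1,P2,P3] Q2=[]
t=11-12: P4@Q0 runs 1, rem=9, I/O yield, promote→Q0. Q0=[P4] Q1=[P1,P2,P3] Q2=[]
t=12-13: P4@Q0 runs 1, rem=8, I/O yield, promote→Q0. Q0=[P4] Q1=[P1,P2,P3] Q2=[]
t=13-14: P4@Q0 runs 1, rem=7, I/O yield, promote→Q0. Q0=[P4] Q1=[P1,P2,P3] Q2=[]
t=14-15: P4@Q0 runs 1, rem=6, I/O yield, promote→Q0. Q0=[P4] Q1=[P1,P2,P3] Q2=[]
t=15-16: P4@Q0 runs 1, rem=5, I/O yield, promote→Q0. Q0=[P4] Q1=[P1,P2,P3] Q2=[]
t=16-17: P4@Q0 runs 1, rem=4, I/O yield, promote→Q0. Q0=[P4] Q1=[P1,P2,P3] Q2=[]
t=17-18: P4@Q0 runs 1, rem=3, I/O yield, promote→Q0. Q0=[P4] Q1=[P1,P2,P3] Q2=[]
t=18-19: P4@Q0 runs 1, rem=2, I/O yield, promote→Q0. Q0=[P4] Q1=[P1,P2,P3] Q2=[]
t=19-20: P4@Q0 runs 1, rem=1, I/O yield, promote→Q0. Q0=[P4] Q1=[P1,P2,P3] Q2=[]
t=20-21: P4@Q0 runs 1, rem=0, completes. Q0=[] Q1=[P1,P2,P3] Q2=[]
t=21-26: P1@Q1 runs 5, rem=6, quantum used, demote→Q2. Q0=[] Q1=[P2,P3] Q2=[P1]
t=26-31: P2@Q1 runs 5, rem=4, quantum used, demote→Q2. Q0=[] Q1=[P3] Q2=[P1,P2]
t=31-36: P3@Q1 runs 5, rem=1, quantum used, demote→Q2. Q0=[] Q1=[] Q2=[P1,P2,P3]
t=36-42: P1@Q2 runs 6, rem=0, completes. Q0=[] Q1=[] Q2=[P2,P3]
t=42-46: P2@Q2 runs 4, rem=0, completes. Q0=[] Q1=[] Q2=[P3]
t=46-47: P3@Q2 runs 1, rem=0, completes. Q0=[] Q1=[] Q2=[]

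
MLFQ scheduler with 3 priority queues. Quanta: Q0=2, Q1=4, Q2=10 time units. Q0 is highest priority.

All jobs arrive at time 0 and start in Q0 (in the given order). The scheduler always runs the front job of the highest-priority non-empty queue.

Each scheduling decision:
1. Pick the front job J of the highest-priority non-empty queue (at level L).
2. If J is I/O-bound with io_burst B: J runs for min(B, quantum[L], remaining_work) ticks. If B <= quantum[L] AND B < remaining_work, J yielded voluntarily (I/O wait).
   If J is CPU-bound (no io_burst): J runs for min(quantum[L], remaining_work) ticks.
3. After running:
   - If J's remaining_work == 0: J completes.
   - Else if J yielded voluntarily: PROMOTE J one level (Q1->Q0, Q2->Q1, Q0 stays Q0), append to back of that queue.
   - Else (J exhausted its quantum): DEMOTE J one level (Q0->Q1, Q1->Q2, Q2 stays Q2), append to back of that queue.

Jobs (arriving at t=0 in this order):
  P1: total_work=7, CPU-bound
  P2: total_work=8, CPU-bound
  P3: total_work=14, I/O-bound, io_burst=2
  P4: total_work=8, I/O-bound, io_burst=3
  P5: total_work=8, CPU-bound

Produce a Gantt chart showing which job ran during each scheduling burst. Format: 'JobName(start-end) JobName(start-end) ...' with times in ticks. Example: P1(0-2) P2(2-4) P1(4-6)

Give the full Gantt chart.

Answer: P1(0-2) P2(2-4) P3(4-6) P4(6-8) P5(8-10) P3(10-12) P3(12-14) P3(14-16) P3(16-18) P3(18-20) P3(20-22) P1(22-26) P2(26-30) P4(30-33) P4(33-35) P5(35-39) P4(39-40) P1(40-41) P2(41-43) P5(43-45)

Derivation:
t=0-2: P1@Q0 runs 2, rem=5, quantum used, demote→Q1. Q0=[P2,P3,P4,P5] Q1=[P1] Q2=[]
t=2-4: P2@Q0 runs 2, rem=6, quantum used, demote→Q1. Q0=[P3,P4,P5] Q1=[P1,P2] Q2=[]
t=4-6: P3@Q0 runs 2, rem=12, I/O yield, promote→Q0. Q0=[P4,P5,P3] Q1=[P1,P2] Q2=[]
t=6-8: P4@Q0 runs 2, rem=6, quantum used, demote→Q1. Q0=[P5,P3] Q1=[P1,P2,P4] Q2=[]
t=8-10: P5@Q0 runs 2, rem=6, quantum used, demote→Q1. Q0=[P3] Q1=[P1,P2,P4,P5] Q2=[]
t=10-12: P3@Q0 runs 2, rem=10, I/O yield, promote→Q0. Q0=[P3] Q1=[P1,P2,P4,P5] Q2=[]
t=12-14: P3@Q0 runs 2, rem=8, I/O yield, promote→Q0. Q0=[P3] Q1=[P1,P2,P4,P5] Q2=[]
t=14-16: P3@Q0 runs 2, rem=6, I/O yield, promote→Q0. Q0=[P3] Q1=[P1,P2,P4,P5] Q2=[]
t=16-18: P3@Q0 runs 2, rem=4, I/O yield, promote→Q0. Q0=[P3] Q1=[P1,P2,P4,P5] Q2=[]
t=18-20: P3@Q0 runs 2, rem=2, I/O yield, promote→Q0. Q0=[P3] Q1=[P1,P2,P4,P5] Q2=[]
t=20-22: P3@Q0 runs 2, rem=0, completes. Q0=[] Q1=[P1,P2,P4,P5] Q2=[]
t=22-26: P1@Q1 runs 4, rem=1, quantum used, demote→Q2. Q0=[] Q1=[P2,P4,P5] Q2=[P1]
t=26-30: P2@Q1 runs 4, rem=2, quantum used, demote→Q2. Q0=[] Q1=[P4,P5] Q2=[P1,P2]
t=30-33: P4@Q1 runs 3, rem=3, I/O yield, promote→Q0. Q0=[P4] Q1=[P5] Q2=[P1,P2]
t=33-35: P4@Q0 runs 2, rem=1, quantum used, demote→Q1. Q0=[] Q1=[P5,P4] Q2=[P1,P2]
t=35-39: P5@Q1 runs 4, rem=2, quantum used, demote→Q2. Q0=[] Q1=[P4] Q2=[P1,P2,P5]
t=39-40: P4@Q1 runs 1, rem=0, completes. Q0=[] Q1=[] Q2=[P1,P2,P5]
t=40-41: P1@Q2 runs 1, rem=0, completes. Q0=[] Q1=[] Q2=[P2,P5]
t=41-43: P2@Q2 runs 2, rem=0, completes. Q0=[] Q1=[] Q2=[P5]
t=43-45: P5@Q2 runs 2, rem=0, completes. Q0=[] Q1=[] Q2=[]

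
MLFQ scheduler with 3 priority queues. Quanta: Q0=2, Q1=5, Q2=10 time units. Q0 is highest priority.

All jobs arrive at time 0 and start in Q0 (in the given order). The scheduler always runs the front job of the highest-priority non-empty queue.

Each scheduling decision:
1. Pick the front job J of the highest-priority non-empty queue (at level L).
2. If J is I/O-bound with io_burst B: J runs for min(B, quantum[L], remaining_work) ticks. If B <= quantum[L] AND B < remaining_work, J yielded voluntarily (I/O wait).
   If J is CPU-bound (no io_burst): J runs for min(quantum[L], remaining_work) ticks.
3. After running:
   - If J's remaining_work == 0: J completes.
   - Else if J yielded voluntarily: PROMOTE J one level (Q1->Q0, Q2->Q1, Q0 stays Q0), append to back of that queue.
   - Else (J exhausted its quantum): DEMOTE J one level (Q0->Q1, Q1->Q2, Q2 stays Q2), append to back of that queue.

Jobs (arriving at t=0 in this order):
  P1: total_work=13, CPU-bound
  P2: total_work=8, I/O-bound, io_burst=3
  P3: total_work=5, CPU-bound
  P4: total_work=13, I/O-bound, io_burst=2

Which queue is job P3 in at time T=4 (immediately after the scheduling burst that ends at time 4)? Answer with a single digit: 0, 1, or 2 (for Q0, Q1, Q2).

t=0-2: P1@Q0 runs 2, rem=11, quantum used, demote→Q1. Q0=[P2,P3,P4] Q1=[P1] Q2=[]
t=2-4: P2@Q0 runs 2, rem=6, quantum used, demote→Q1. Q0=[P3,P4] Q1=[P1,P2] Q2=[]
t=4-6: P3@Q0 runs 2, rem=3, quantum used, demote→Q1. Q0=[P4] Q1=[P1,P2,P3] Q2=[]
t=6-8: P4@Q0 runs 2, rem=11, I/O yield, promote→Q0. Q0=[P4] Q1=[P1,P2,P3] Q2=[]
t=8-10: P4@Q0 runs 2, rem=9, I/O yield, promote→Q0. Q0=[P4] Q1=[P1,P2,P3] Q2=[]
t=10-12: P4@Q0 runs 2, rem=7, I/O yield, promote→Q0. Q0=[P4] Q1=[P1,P2,P3] Q2=[]
t=12-14: P4@Q0 runs 2, rem=5, I/O yield, promote→Q0. Q0=[P4] Q1=[P1,P2,P3] Q2=[]
t=14-16: P4@Q0 runs 2, rem=3, I/O yield, promote→Q0. Q0=[P4] Q1=[P1,P2,P3] Q2=[]
t=16-18: P4@Q0 runs 2, rem=1, I/O yield, promote→Q0. Q0=[P4] Q1=[P1,P2,P3] Q2=[]
t=18-19: P4@Q0 runs 1, rem=0, completes. Q0=[] Q1=[P1,P2,P3] Q2=[]
t=19-24: P1@Q1 runs 5, rem=6, quantum used, demote→Q2. Q0=[] Q1=[P2,P3] Q2=[P1]
t=24-27: P2@Q1 runs 3, rem=3, I/O yield, promote→Q0. Q0=[P2] Q1=[P3] Q2=[P1]
t=27-29: P2@Q0 runs 2, rem=1, quantum used, demote→Q1. Q0=[] Q1=[P3,P2] Q2=[P1]
t=29-32: P3@Q1 runs 3, rem=0, completes. Q0=[] Q1=[P2] Q2=[P1]
t=32-33: P2@Q1 runs 1, rem=0, completes. Q0=[] Q1=[] Q2=[P1]
t=33-39: P1@Q2 runs 6, rem=0, completes. Q0=[] Q1=[] Q2=[]

Answer: 0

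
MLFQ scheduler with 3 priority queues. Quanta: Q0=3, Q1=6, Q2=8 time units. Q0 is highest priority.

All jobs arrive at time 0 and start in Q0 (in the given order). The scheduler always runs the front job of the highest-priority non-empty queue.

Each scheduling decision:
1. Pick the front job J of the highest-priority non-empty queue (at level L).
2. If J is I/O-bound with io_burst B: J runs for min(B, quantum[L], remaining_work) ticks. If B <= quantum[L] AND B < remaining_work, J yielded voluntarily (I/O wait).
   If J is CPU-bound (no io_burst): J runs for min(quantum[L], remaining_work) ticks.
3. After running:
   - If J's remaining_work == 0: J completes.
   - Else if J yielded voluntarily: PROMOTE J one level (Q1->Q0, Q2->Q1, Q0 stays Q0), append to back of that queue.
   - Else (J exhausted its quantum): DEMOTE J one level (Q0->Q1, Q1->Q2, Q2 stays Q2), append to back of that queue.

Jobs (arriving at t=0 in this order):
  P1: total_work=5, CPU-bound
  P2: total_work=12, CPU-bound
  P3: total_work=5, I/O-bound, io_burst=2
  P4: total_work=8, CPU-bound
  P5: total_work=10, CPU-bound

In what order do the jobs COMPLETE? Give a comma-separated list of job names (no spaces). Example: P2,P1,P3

t=0-3: P1@Q0 runs 3, rem=2, quantum used, demote→Q1. Q0=[P2,P3,P4,P5] Q1=[P1] Q2=[]
t=3-6: P2@Q0 runs 3, rem=9, quantum used, demote→Q1. Q0=[P3,P4,P5] Q1=[P1,P2] Q2=[]
t=6-8: P3@Q0 runs 2, rem=3, I/O yield, promote→Q0. Q0=[P4,P5,P3] Q1=[P1,P2] Q2=[]
t=8-11: P4@Q0 runs 3, rem=5, quantum used, demote→Q1. Q0=[P5,P3] Q1=[P1,P2,P4] Q2=[]
t=11-14: P5@Q0 runs 3, rem=7, quantum used, demote→Q1. Q0=[P3] Q1=[P1,P2,P4,P5] Q2=[]
t=14-16: P3@Q0 runs 2, rem=1, I/O yield, promote→Q0. Q0=[P3] Q1=[P1,P2,P4,P5] Q2=[]
t=16-17: P3@Q0 runs 1, rem=0, completes. Q0=[] Q1=[P1,P2,P4,P5] Q2=[]
t=17-19: P1@Q1 runs 2, rem=0, completes. Q0=[] Q1=[P2,P4,P5] Q2=[]
t=19-25: P2@Q1 runs 6, rem=3, quantum used, demote→Q2. Q0=[] Q1=[P4,P5] Q2=[P2]
t=25-30: P4@Q1 runs 5, rem=0, completes. Q0=[] Q1=[P5] Q2=[P2]
t=30-36: P5@Q1 runs 6, rem=1, quantum used, demote→Q2. Q0=[] Q1=[] Q2=[P2,P5]
t=36-39: P2@Q2 runs 3, rem=0, completes. Q0=[] Q1=[] Q2=[P5]
t=39-40: P5@Q2 runs 1, rem=0, completes. Q0=[] Q1=[] Q2=[]

Answer: P3,P1,P4,P2,P5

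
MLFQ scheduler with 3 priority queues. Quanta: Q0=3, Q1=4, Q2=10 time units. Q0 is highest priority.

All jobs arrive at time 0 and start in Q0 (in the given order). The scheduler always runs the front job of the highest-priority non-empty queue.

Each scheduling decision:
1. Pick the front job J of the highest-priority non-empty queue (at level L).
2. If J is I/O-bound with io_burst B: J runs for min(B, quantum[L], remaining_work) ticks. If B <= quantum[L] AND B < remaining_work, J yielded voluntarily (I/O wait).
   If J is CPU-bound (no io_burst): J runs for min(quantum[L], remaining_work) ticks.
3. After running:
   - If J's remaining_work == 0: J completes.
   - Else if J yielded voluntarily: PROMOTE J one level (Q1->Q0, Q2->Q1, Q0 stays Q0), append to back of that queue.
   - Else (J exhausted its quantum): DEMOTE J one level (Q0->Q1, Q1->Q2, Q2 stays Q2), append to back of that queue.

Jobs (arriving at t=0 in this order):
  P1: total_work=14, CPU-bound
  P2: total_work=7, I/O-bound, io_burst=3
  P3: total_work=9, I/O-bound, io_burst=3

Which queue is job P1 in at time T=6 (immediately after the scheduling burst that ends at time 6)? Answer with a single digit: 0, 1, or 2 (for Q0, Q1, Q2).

Answer: 1

Derivation:
t=0-3: P1@Q0 runs 3, rem=11, quantum used, demote→Q1. Q0=[P2,P3] Q1=[P1] Q2=[]
t=3-6: P2@Q0 runs 3, rem=4, I/O yield, promote→Q0. Q0=[P3,P2] Q1=[P1] Q2=[]
t=6-9: P3@Q0 runs 3, rem=6, I/O yield, promote→Q0. Q0=[P2,P3] Q1=[P1] Q2=[]
t=9-12: P2@Q0 runs 3, rem=1, I/O yield, promote→Q0. Q0=[P3,P2] Q1=[P1] Q2=[]
t=12-15: P3@Q0 runs 3, rem=3, I/O yield, promote→Q0. Q0=[P2,P3] Q1=[P1] Q2=[]
t=15-16: P2@Q0 runs 1, rem=0, completes. Q0=[P3] Q1=[P1] Q2=[]
t=16-19: P3@Q0 runs 3, rem=0, completes. Q0=[] Q1=[P1] Q2=[]
t=19-23: P1@Q1 runs 4, rem=7, quantum used, demote→Q2. Q0=[] Q1=[] Q2=[P1]
t=23-30: P1@Q2 runs 7, rem=0, completes. Q0=[] Q1=[] Q2=[]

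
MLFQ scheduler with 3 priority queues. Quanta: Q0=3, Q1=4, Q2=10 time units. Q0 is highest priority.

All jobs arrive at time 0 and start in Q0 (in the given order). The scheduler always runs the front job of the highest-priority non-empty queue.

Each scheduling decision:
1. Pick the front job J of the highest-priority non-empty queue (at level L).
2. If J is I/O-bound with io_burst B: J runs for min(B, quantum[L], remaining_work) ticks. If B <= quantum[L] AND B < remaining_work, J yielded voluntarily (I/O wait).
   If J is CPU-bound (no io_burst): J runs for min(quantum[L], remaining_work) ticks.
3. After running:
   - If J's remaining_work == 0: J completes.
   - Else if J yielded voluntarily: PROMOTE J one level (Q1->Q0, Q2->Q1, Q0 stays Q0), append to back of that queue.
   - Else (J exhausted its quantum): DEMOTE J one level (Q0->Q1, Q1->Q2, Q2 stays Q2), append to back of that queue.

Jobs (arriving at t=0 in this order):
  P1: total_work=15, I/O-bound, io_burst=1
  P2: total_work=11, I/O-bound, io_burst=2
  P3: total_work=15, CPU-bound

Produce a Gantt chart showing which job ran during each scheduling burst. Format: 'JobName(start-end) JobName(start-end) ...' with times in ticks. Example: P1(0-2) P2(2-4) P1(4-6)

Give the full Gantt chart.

t=0-1: P1@Q0 runs 1, rem=14, I/O yield, promote→Q0. Q0=[P2,P3,P1] Q1=[] Q2=[]
t=1-3: P2@Q0 runs 2, rem=9, I/O yield, promote→Q0. Q0=[P3,P1,P2] Q1=[] Q2=[]
t=3-6: P3@Q0 runs 3, rem=12, quantum used, demote→Q1. Q0=[P1,P2] Q1=[P3] Q2=[]
t=6-7: P1@Q0 runs 1, rem=13, I/O yield, promote→Q0. Q0=[P2,P1] Q1=[P3] Q2=[]
t=7-9: P2@Q0 runs 2, rem=7, I/O yield, promote→Q0. Q0=[P1,P2] Q1=[P3] Q2=[]
t=9-10: P1@Q0 runs 1, rem=12, I/O yield, promote→Q0. Q0=[P2,P1] Q1=[P3] Q2=[]
t=10-12: P2@Q0 runs 2, rem=5, I/O yield, promote→Q0. Q0=[P1,P2] Q1=[P3] Q2=[]
t=12-13: P1@Q0 runs 1, rem=11, I/O yield, promote→Q0. Q0=[P2,P1] Q1=[P3] Q2=[]
t=13-15: P2@Q0 runs 2, rem=3, I/O yield, promote→Q0. Q0=[P1,P2] Q1=[P3] Q2=[]
t=15-16: P1@Q0 runs 1, rem=10, I/O yield, promote→Q0. Q0=[P2,P1] Q1=[P3] Q2=[]
t=16-18: P2@Q0 runs 2, rem=1, I/O yield, promote→Q0. Q0=[P1,P2] Q1=[P3] Q2=[]
t=18-19: P1@Q0 runs 1, rem=9, I/O yield, promote→Q0. Q0=[P2,P1] Q1=[P3] Q2=[]
t=19-20: P2@Q0 runs 1, rem=0, completes. Q0=[P1] Q1=[P3] Q2=[]
t=20-21: P1@Q0 runs 1, rem=8, I/O yield, promote→Q0. Q0=[P1] Q1=[P3] Q2=[]
t=21-22: P1@Q0 runs 1, rem=7, I/O yield, promote→Q0. Q0=[P1] Q1=[P3] Q2=[]
t=22-23: P1@Q0 runs 1, rem=6, I/O yield, promote→Q0. Q0=[P1] Q1=[P3] Q2=[]
t=23-24: P1@Q0 runs 1, rem=5, I/O yield, promote→Q0. Q0=[P1] Q1=[P3] Q2=[]
t=24-25: P1@Q0 runs 1, rem=4, I/O yield, promote→Q0. Q0=[P1] Q1=[P3] Q2=[]
t=25-26: P1@Q0 runs 1, rem=3, I/O yield, promote→Q0. Q0=[P1] Q1=[P3] Q2=[]
t=26-27: P1@Q0 runs 1, rem=2, I/O yield, promote→Q0. Q0=[P1] Q1=[P3] Q2=[]
t=27-28: P1@Q0 runs 1, rem=1, I/O yield, promote→Q0. Q0=[P1] Q1=[P3] Q2=[]
t=28-29: P1@Q0 runs 1, rem=0, completes. Q0=[] Q1=[P3] Q2=[]
t=29-33: P3@Q1 runs 4, rem=8, quantum used, demote→Q2. Q0=[] Q1=[] Q2=[P3]
t=33-41: P3@Q2 runs 8, rem=0, completes. Q0=[] Q1=[] Q2=[]

Answer: P1(0-1) P2(1-3) P3(3-6) P1(6-7) P2(7-9) P1(9-10) P2(10-12) P1(12-13) P2(13-15) P1(15-16) P2(16-18) P1(18-19) P2(19-20) P1(20-21) P1(21-22) P1(22-23) P1(23-24) P1(24-25) P1(25-26) P1(26-27) P1(27-28) P1(28-29) P3(29-33) P3(33-41)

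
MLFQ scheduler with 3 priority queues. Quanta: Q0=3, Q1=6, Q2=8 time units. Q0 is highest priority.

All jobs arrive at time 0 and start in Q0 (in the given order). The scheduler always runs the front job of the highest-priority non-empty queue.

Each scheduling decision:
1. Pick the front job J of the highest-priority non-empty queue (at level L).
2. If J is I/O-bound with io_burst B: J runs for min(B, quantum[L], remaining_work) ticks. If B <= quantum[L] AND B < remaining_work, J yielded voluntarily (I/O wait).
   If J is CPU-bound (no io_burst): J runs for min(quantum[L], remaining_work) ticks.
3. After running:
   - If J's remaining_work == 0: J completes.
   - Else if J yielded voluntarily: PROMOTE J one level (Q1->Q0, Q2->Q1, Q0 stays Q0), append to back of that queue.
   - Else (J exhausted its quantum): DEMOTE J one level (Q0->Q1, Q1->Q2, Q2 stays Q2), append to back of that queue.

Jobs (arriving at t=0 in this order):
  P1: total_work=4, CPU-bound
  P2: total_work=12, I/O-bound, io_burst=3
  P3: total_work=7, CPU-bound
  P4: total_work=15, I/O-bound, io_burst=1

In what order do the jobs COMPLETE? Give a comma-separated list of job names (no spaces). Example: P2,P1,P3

t=0-3: P1@Q0 runs 3, rem=1, quantum used, demote→Q1. Q0=[P2,P3,P4] Q1=[P1] Q2=[]
t=3-6: P2@Q0 runs 3, rem=9, I/O yield, promote→Q0. Q0=[P3,P4,P2] Q1=[P1] Q2=[]
t=6-9: P3@Q0 runs 3, rem=4, quantum used, demote→Q1. Q0=[P4,P2] Q1=[P1,P3] Q2=[]
t=9-10: P4@Q0 runs 1, rem=14, I/O yield, promote→Q0. Q0=[P2,P4] Q1=[P1,P3] Q2=[]
t=10-13: P2@Q0 runs 3, rem=6, I/O yield, promote→Q0. Q0=[P4,P2] Q1=[P1,P3] Q2=[]
t=13-14: P4@Q0 runs 1, rem=13, I/O yield, promote→Q0. Q0=[P2,P4] Q1=[P1,P3] Q2=[]
t=14-17: P2@Q0 runs 3, rem=3, I/O yield, promote→Q0. Q0=[P4,P2] Q1=[P1,P3] Q2=[]
t=17-18: P4@Q0 runs 1, rem=12, I/O yield, promote→Q0. Q0=[P2,P4] Q1=[P1,P3] Q2=[]
t=18-21: P2@Q0 runs 3, rem=0, completes. Q0=[P4] Q1=[P1,P3] Q2=[]
t=21-22: P4@Q0 runs 1, rem=11, I/O yield, promote→Q0. Q0=[P4] Q1=[P1,P3] Q2=[]
t=22-23: P4@Q0 runs 1, rem=10, I/O yield, promote→Q0. Q0=[P4] Q1=[P1,P3] Q2=[]
t=23-24: P4@Q0 runs 1, rem=9, I/O yield, promote→Q0. Q0=[P4] Q1=[P1,P3] Q2=[]
t=24-25: P4@Q0 runs 1, rem=8, I/O yield, promote→Q0. Q0=[P4] Q1=[P1,P3] Q2=[]
t=25-26: P4@Q0 runs 1, rem=7, I/O yield, promote→Q0. Q0=[P4] Q1=[P1,P3] Q2=[]
t=26-27: P4@Q0 runs 1, rem=6, I/O yield, promote→Q0. Q0=[P4] Q1=[P1,P3] Q2=[]
t=27-28: P4@Q0 runs 1, rem=5, I/O yield, promote→Q0. Q0=[P4] Q1=[P1,P3] Q2=[]
t=28-29: P4@Q0 runs 1, rem=4, I/O yield, promote→Q0. Q0=[P4] Q1=[P1,P3] Q2=[]
t=29-30: P4@Q0 runs 1, rem=3, I/O yield, promote→Q0. Q0=[P4] Q1=[P1,P3] Q2=[]
t=30-31: P4@Q0 runs 1, rem=2, I/O yield, promote→Q0. Q0=[P4] Q1=[P1,P3] Q2=[]
t=31-32: P4@Q0 runs 1, rem=1, I/O yield, promote→Q0. Q0=[P4] Q1=[P1,P3] Q2=[]
t=32-33: P4@Q0 runs 1, rem=0, completes. Q0=[] Q1=[P1,P3] Q2=[]
t=33-34: P1@Q1 runs 1, rem=0, completes. Q0=[] Q1=[P3] Q2=[]
t=34-38: P3@Q1 runs 4, rem=0, completes. Q0=[] Q1=[] Q2=[]

Answer: P2,P4,P1,P3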